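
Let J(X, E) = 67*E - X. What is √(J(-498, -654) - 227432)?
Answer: 4*I*√16922 ≈ 520.34*I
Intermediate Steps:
J(X, E) = -X + 67*E
√(J(-498, -654) - 227432) = √((-1*(-498) + 67*(-654)) - 227432) = √((498 - 43818) - 227432) = √(-43320 - 227432) = √(-270752) = 4*I*√16922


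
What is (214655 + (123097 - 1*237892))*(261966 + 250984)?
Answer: 51223187000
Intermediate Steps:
(214655 + (123097 - 1*237892))*(261966 + 250984) = (214655 + (123097 - 237892))*512950 = (214655 - 114795)*512950 = 99860*512950 = 51223187000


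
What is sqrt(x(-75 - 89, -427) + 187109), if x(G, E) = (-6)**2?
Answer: sqrt(187145) ≈ 432.60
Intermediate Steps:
x(G, E) = 36
sqrt(x(-75 - 89, -427) + 187109) = sqrt(36 + 187109) = sqrt(187145)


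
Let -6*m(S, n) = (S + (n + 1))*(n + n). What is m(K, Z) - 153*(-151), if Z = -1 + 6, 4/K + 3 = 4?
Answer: 69259/3 ≈ 23086.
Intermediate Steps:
K = 4 (K = 4/(-3 + 4) = 4/1 = 4*1 = 4)
Z = 5
m(S, n) = -n*(1 + S + n)/3 (m(S, n) = -(S + (n + 1))*(n + n)/6 = -(S + (1 + n))*2*n/6 = -(1 + S + n)*2*n/6 = -n*(1 + S + n)/3)
m(K, Z) - 153*(-151) = -⅓*5*(1 + 4 + 5) - 153*(-151) = -⅓*5*10 + 23103 = -50/3 + 23103 = 69259/3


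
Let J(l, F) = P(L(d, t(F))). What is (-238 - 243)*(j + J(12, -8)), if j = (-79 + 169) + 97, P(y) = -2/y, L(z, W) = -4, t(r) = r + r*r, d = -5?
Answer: -180375/2 ≈ -90188.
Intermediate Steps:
t(r) = r + r**2
j = 187 (j = 90 + 97 = 187)
J(l, F) = 1/2 (J(l, F) = -2/(-4) = -2*(-1/4) = 1/2)
(-238 - 243)*(j + J(12, -8)) = (-238 - 243)*(187 + 1/2) = -481*375/2 = -180375/2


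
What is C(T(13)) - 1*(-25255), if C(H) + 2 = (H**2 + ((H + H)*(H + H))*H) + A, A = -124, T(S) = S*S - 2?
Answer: 18682870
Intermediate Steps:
T(S) = -2 + S**2 (T(S) = S**2 - 2 = -2 + S**2)
C(H) = -126 + H**2 + 4*H**3 (C(H) = -2 + ((H**2 + ((H + H)*(H + H))*H) - 124) = -2 + ((H**2 + ((2*H)*(2*H))*H) - 124) = -2 + ((H**2 + (4*H**2)*H) - 124) = -2 + ((H**2 + 4*H**3) - 124) = -2 + (-124 + H**2 + 4*H**3) = -126 + H**2 + 4*H**3)
C(T(13)) - 1*(-25255) = (-126 + (-2 + 13**2)**2 + 4*(-2 + 13**2)**3) - 1*(-25255) = (-126 + (-2 + 169)**2 + 4*(-2 + 169)**3) + 25255 = (-126 + 167**2 + 4*167**3) + 25255 = (-126 + 27889 + 4*4657463) + 25255 = (-126 + 27889 + 18629852) + 25255 = 18657615 + 25255 = 18682870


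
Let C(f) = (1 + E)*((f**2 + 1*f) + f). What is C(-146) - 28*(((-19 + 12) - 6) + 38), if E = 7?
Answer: 167492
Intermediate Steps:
C(f) = 8*f**2 + 16*f (C(f) = (1 + 7)*((f**2 + 1*f) + f) = 8*((f**2 + f) + f) = 8*((f + f**2) + f) = 8*(f**2 + 2*f) = 8*f**2 + 16*f)
C(-146) - 28*(((-19 + 12) - 6) + 38) = 8*(-146)*(2 - 146) - 28*(((-19 + 12) - 6) + 38) = 8*(-146)*(-144) - 28*((-7 - 6) + 38) = 168192 - 28*(-13 + 38) = 168192 - 28*25 = 168192 - 700 = 167492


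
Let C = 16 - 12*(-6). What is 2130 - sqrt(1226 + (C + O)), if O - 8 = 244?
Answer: 2130 - 3*sqrt(174) ≈ 2090.4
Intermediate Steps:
C = 88 (C = 16 + 72 = 88)
O = 252 (O = 8 + 244 = 252)
2130 - sqrt(1226 + (C + O)) = 2130 - sqrt(1226 + (88 + 252)) = 2130 - sqrt(1226 + 340) = 2130 - sqrt(1566) = 2130 - 3*sqrt(174)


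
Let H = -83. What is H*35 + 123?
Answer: -2782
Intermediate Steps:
H*35 + 123 = -83*35 + 123 = -2905 + 123 = -2782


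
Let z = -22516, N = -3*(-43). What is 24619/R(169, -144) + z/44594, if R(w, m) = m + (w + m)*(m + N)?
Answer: -554772745/11572143 ≈ -47.940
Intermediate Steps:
N = 129
R(w, m) = m + (129 + m)*(m + w) (R(w, m) = m + (w + m)*(m + 129) = m + (m + w)*(129 + m) = m + (129 + m)*(m + w))
24619/R(169, -144) + z/44594 = 24619/((-144)**2 + 129*169 + 130*(-144) - 144*169) - 22516/44594 = 24619/(20736 + 21801 - 18720 - 24336) - 22516*1/44594 = 24619/(-519) - 11258/22297 = 24619*(-1/519) - 11258/22297 = -24619/519 - 11258/22297 = -554772745/11572143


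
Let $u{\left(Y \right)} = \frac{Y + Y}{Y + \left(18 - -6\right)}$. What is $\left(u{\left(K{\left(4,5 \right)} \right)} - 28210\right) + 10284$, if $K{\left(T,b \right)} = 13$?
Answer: $- \frac{663236}{37} \approx -17925.0$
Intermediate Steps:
$u{\left(Y \right)} = \frac{2 Y}{24 + Y}$ ($u{\left(Y \right)} = \frac{2 Y}{Y + \left(18 + 6\right)} = \frac{2 Y}{Y + 24} = \frac{2 Y}{24 + Y}$)
$\left(u{\left(K{\left(4,5 \right)} \right)} - 28210\right) + 10284 = \left(2 \cdot 13 \frac{1}{24 + 13} - 28210\right) + 10284 = \left(2 \cdot 13 \cdot \frac{1}{37} - 28210\right) + 10284 = \left(\frac{26}{37} - 28210\right) + 10284 = - \frac{1043744}{37} + 10284 = - \frac{663236}{37}$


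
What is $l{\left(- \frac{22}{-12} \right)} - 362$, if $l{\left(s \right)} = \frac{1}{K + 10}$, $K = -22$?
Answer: $- \frac{4345}{12} \approx -362.08$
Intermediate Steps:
$l{\left(s \right)} = - \frac{1}{12}$ ($l{\left(s \right)} = \frac{1}{-22 + 10} = \frac{1}{-12} = - \frac{1}{12}$)
$l{\left(- \frac{22}{-12} \right)} - 362 = - \frac{1}{12} - 362 = - \frac{4345}{12}$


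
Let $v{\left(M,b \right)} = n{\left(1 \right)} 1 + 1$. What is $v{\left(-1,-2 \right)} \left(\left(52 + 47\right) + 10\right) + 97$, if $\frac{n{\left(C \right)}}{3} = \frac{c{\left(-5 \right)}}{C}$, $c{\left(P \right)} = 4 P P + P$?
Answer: $31271$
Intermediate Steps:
$c{\left(P \right)} = P + 4 P^{2}$ ($c{\left(P \right)} = 4 P^{2} + P = P + 4 P^{2}$)
$n{\left(C \right)} = \frac{285}{C}$ ($n{\left(C \right)} = 3 \frac{\left(-5\right) \left(1 + 4 \left(-5\right)\right)}{C} = 3 \frac{\left(-5\right) \left(1 - 20\right)}{C} = 3 \frac{\left(-5\right) \left(-19\right)}{C} = 3 \frac{95}{C} = \frac{285}{C}$)
$v{\left(M,b \right)} = 286$ ($v{\left(M,b \right)} = \frac{285}{1} \cdot 1 + 1 = 285 \cdot 1 \cdot 1 + 1 = 285 \cdot 1 + 1 = 285 + 1 = 286$)
$v{\left(-1,-2 \right)} \left(\left(52 + 47\right) + 10\right) + 97 = 286 \left(\left(52 + 47\right) + 10\right) + 97 = 286 \left(99 + 10\right) + 97 = 286 \cdot 109 + 97 = 31174 + 97 = 31271$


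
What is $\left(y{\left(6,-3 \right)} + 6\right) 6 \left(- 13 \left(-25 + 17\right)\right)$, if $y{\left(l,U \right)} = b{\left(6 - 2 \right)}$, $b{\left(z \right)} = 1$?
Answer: $4368$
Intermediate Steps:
$y{\left(l,U \right)} = 1$
$\left(y{\left(6,-3 \right)} + 6\right) 6 \left(- 13 \left(-25 + 17\right)\right) = \left(1 + 6\right) 6 \left(- 13 \left(-25 + 17\right)\right) = 7 \cdot 6 \left(\left(-13\right) \left(-8\right)\right) = 42 \cdot 104 = 4368$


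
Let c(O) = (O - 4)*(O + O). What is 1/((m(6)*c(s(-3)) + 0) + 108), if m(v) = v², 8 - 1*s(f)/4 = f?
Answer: 1/126828 ≈ 7.8847e-6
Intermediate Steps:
s(f) = 32 - 4*f
c(O) = 2*O*(-4 + O) (c(O) = (-4 + O)*(2*O) = 2*O*(-4 + O))
1/((m(6)*c(s(-3)) + 0) + 108) = 1/((6²*(2*(32 - 4*(-3))*(-4 + (32 - 4*(-3)))) + 0) + 108) = 1/((36*(2*(32 + 12)*(-4 + (32 + 12))) + 0) + 108) = 1/((36*(2*44*(-4 + 44)) + 0) + 108) = 1/((36*(2*44*40) + 0) + 108) = 1/((36*3520 + 0) + 108) = 1/((126720 + 0) + 108) = 1/(126720 + 108) = 1/126828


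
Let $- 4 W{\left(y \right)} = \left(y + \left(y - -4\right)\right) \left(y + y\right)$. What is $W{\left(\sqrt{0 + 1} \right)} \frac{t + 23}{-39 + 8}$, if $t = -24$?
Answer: $- \frac{3}{31} \approx -0.096774$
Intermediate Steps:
$W{\left(y \right)} = - \frac{y \left(4 + 2 y\right)}{2}$ ($W{\left(y \right)} = - \frac{\left(y + \left(y - -4\right)\right) \left(y + y\right)}{4} = - \frac{\left(y + \left(y + 4\right)\right) 2 y}{4} = - \frac{\left(y + \left(4 + y\right)\right) 2 y}{4} = - \frac{\left(4 + 2 y\right) 2 y}{4} = - \frac{2 y \left(4 + 2 y\right)}{4} = - \frac{y \left(4 + 2 y\right)}{2}$)
$W{\left(\sqrt{0 + 1} \right)} \frac{t + 23}{-39 + 8} = - \sqrt{0 + 1} \left(2 + \sqrt{0 + 1}\right) \frac{-24 + 23}{-39 + 8} = - \sqrt{1} \left(2 + \sqrt{1}\right) \left(- \frac{1}{-31}\right) = \left(-1\right) 1 \left(2 + 1\right) \left(\left(-1\right) \left(- \frac{1}{31}\right)\right) = \left(-1\right) 1 \cdot 3 \cdot \frac{1}{31} = \left(-3\right) \frac{1}{31} = - \frac{3}{31}$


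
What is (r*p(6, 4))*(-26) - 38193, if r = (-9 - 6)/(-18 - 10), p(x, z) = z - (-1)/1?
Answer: -535677/14 ≈ -38263.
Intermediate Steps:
p(x, z) = 1 + z (p(x, z) = z - (-1) = z - 1*(-1) = z + 1 = 1 + z)
r = 15/28 (r = -15/(-28) = -15*(-1/28) = 15/28 ≈ 0.53571)
(r*p(6, 4))*(-26) - 38193 = (15*(1 + 4)/28)*(-26) - 38193 = ((15/28)*5)*(-26) - 38193 = (75/28)*(-26) - 38193 = -975/14 - 38193 = -535677/14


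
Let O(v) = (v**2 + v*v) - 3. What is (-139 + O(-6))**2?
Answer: 4900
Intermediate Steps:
O(v) = -3 + 2*v**2 (O(v) = (v**2 + v**2) - 3 = 2*v**2 - 3 = -3 + 2*v**2)
(-139 + O(-6))**2 = (-139 + (-3 + 2*(-6)**2))**2 = (-139 + (-3 + 2*36))**2 = (-139 + (-3 + 72))**2 = (-139 + 69)**2 = (-70)**2 = 4900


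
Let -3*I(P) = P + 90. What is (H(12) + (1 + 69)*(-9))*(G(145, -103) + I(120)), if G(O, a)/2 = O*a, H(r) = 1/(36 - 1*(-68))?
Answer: 490409715/26 ≈ 1.8862e+7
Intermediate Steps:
I(P) = -30 - P/3 (I(P) = -(P + 90)/3 = -(90 + P)/3 = -30 - P/3)
H(r) = 1/104 (H(r) = 1/(36 + 68) = 1/104)
G(O, a) = 2*O*a (G(O, a) = 2*(O*a) = 2*O*a)
(H(12) + (1 + 69)*(-9))*(G(145, -103) + I(120)) = (1/104 + (1 + 69)*(-9))*(2*145*(-103) + (-30 - ⅓*120)) = (1/104 + 70*(-9))*(-29870 + (-30 - 40)) = (1/104 - 630)*(-29870 - 70) = -65519/104*(-29940) = 490409715/26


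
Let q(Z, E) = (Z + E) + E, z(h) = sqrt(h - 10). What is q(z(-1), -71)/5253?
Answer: -142/5253 + I*sqrt(11)/5253 ≈ -0.027032 + 0.00063138*I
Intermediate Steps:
z(h) = sqrt(-10 + h)
q(Z, E) = Z + 2*E (q(Z, E) = (E + Z) + E = Z + 2*E)
q(z(-1), -71)/5253 = (sqrt(-10 - 1) + 2*(-71))/5253 = (sqrt(-11) - 142)*(1/5253) = (I*sqrt(11) - 142)*(1/5253) = (-142 + I*sqrt(11))*(1/5253) = -142/5253 + I*sqrt(11)/5253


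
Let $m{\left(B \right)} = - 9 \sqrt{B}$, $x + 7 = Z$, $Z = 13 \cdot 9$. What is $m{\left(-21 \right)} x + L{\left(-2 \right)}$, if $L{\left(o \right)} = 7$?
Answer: $7 - 990 i \sqrt{21} \approx 7.0 - 4536.8 i$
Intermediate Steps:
$Z = 117$
$x = 110$ ($x = -7 + 117 = 110$)
$m{\left(-21 \right)} x + L{\left(-2 \right)} = - 9 \sqrt{-21} \cdot 110 + 7 = - 9 i \sqrt{21} \cdot 110 + 7 = - 990 i \sqrt{21} + 7 = 7 - 990 i \sqrt{21}$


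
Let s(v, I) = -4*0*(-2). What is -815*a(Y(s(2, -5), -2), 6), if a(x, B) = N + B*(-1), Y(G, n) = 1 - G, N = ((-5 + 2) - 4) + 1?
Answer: 9780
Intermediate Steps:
N = -6 (N = (-3 - 4) + 1 = -7 + 1 = -6)
s(v, I) = 0 (s(v, I) = 0*(-2) = 0)
a(x, B) = -6 - B (a(x, B) = -6 + B*(-1) = -6 - B)
-815*a(Y(s(2, -5), -2), 6) = -815*(-6 - 1*6) = -815*(-6 - 6) = -815*(-12) = 9780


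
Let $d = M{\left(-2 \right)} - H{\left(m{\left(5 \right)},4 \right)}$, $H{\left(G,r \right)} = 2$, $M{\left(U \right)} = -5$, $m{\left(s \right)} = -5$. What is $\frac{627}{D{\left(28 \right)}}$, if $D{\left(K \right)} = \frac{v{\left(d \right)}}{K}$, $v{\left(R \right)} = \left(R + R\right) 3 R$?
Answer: $\frac{418}{7} \approx 59.714$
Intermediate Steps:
$d = -7$ ($d = -5 - 2 = -7$)
$v{\left(R \right)} = 6 R^{2}$ ($v{\left(R \right)} = 2 R 3 R = 6 R^{2}$)
$D{\left(K \right)} = \frac{294}{K}$ ($D{\left(K \right)} = \frac{6 \left(-7\right)^{2}}{K} = \frac{6 \cdot 49}{K} = \frac{294}{K}$)
$\frac{627}{D{\left(28 \right)}} = \frac{627}{294 \cdot \frac{1}{28}} = \frac{627}{\frac{21}{2}} = 627 \cdot \frac{2}{21} = \frac{418}{7}$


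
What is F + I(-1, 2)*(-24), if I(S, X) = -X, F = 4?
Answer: 52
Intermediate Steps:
F + I(-1, 2)*(-24) = 4 - 1*2*(-24) = 4 - 2*(-24) = 4 + 48 = 52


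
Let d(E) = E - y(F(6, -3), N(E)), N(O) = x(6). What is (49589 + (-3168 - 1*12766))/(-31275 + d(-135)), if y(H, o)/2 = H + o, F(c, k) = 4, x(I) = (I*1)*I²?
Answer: -6731/6370 ≈ -1.0567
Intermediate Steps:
x(I) = I³ (x(I) = I*I² = I³)
N(O) = 216 (N(O) = 6³ = 216)
y(H, o) = 2*H + 2*o (y(H, o) = 2*(H + o) = 2*H + 2*o)
d(E) = -440 + E (d(E) = E - (2*4 + 2*216) = E - (8 + 432) = E - 1*440 = E - 440 = -440 + E)
(49589 + (-3168 - 1*12766))/(-31275 + d(-135)) = (49589 + (-3168 - 1*12766))/(-31275 + (-440 - 135)) = (49589 + (-3168 - 12766))/(-31275 - 575) = (49589 - 15934)/(-31850) = 33655*(-1/31850) = -6731/6370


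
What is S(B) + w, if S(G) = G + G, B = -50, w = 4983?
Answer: 4883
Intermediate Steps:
S(G) = 2*G
S(B) + w = 2*(-50) + 4983 = -100 + 4983 = 4883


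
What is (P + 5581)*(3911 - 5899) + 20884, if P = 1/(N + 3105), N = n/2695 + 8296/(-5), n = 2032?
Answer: -43172145998332/3898463 ≈ -1.1074e+7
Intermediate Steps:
N = -4469512/2695 (N = 2032/2695 + 8296/(-5) = 2032*(1/2695) + 8296*(-1/5) = 2032/2695 - 8296/5 = -4469512/2695 ≈ -1658.4)
P = 2695/3898463 (P = 1/(-4469512/2695 + 3105) = 1/(3898463/2695) = 2695/3898463 ≈ 0.00069130)
(P + 5581)*(3911 - 5899) + 20884 = (2695/3898463 + 5581)*(3911 - 5899) + 20884 = (21757324698/3898463)*(-1988) + 20884 = -43253561499624/3898463 + 20884 = -43172145998332/3898463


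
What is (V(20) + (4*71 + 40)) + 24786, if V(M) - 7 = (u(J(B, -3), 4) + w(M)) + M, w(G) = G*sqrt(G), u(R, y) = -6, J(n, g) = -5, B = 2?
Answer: 25131 + 40*sqrt(5) ≈ 25220.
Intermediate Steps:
w(G) = G**(3/2)
V(M) = 1 + M + M**(3/2) (V(M) = 7 + ((-6 + M**(3/2)) + M) = 7 + (-6 + M + M**(3/2)) = 1 + M + M**(3/2))
(V(20) + (4*71 + 40)) + 24786 = ((1 + 20 + 20**(3/2)) + (4*71 + 40)) + 24786 = ((1 + 20 + 40*sqrt(5)) + (284 + 40)) + 24786 = ((21 + 40*sqrt(5)) + 324) + 24786 = (345 + 40*sqrt(5)) + 24786 = 25131 + 40*sqrt(5)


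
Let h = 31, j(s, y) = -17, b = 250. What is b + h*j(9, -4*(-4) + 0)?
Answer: -277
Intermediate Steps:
b + h*j(9, -4*(-4) + 0) = 250 + 31*(-17) = 250 - 527 = -277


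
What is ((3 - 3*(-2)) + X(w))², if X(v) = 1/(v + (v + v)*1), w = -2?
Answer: 2809/36 ≈ 78.028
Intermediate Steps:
X(v) = 1/(3*v) (X(v) = 1/(v + (2*v)*1) = 1/(v + 2*v) = 1/(3*v))
((3 - 3*(-2)) + X(w))² = ((3 - 3*(-2)) + (⅓)/(-2))² = ((3 + 6) + (⅓)*(-½))² = (9 - ⅙)² = (53/6)² = 2809/36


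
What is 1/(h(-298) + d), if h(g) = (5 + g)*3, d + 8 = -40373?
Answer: -1/41260 ≈ -2.4237e-5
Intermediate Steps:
d = -40381 (d = -8 - 40373 = -40381)
h(g) = 15 + 3*g
1/(h(-298) + d) = 1/((15 + 3*(-298)) - 40381) = 1/((15 - 894) - 40381) = 1/(-879 - 40381) = 1/(-41260) = -1/41260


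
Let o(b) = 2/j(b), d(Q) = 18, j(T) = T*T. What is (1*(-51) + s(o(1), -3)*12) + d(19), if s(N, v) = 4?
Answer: 15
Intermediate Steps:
j(T) = T**2
o(b) = 2/b**2 (o(b) = 2/(b**2) = 2/b**2)
(1*(-51) + s(o(1), -3)*12) + d(19) = (1*(-51) + 4*12) + 18 = (-51 + 48) + 18 = -3 + 18 = 15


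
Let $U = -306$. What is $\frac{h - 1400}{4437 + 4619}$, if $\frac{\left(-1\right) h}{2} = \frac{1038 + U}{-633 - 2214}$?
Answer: $- \frac{83007}{537134} \approx -0.15454$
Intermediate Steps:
$h = \frac{488}{949}$ ($h = - 2 \frac{1038 - 306}{-633 - 2214} = - 2 \frac{732}{-2847} = - 2 \cdot 732 \left(- \frac{1}{2847}\right) = \left(-2\right) \left(- \frac{244}{949}\right) = \frac{488}{949} \approx 0.51423$)
$\frac{h - 1400}{4437 + 4619} = \frac{\frac{488}{949} - 1400}{4437 + 4619} = - \frac{1328112}{949 \cdot 9056} = \left(- \frac{1328112}{949}\right) \frac{1}{9056} = - \frac{83007}{537134}$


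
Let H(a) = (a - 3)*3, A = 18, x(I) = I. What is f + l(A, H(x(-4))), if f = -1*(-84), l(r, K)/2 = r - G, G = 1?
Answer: 118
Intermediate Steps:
H(a) = -9 + 3*a (H(a) = (-3 + a)*3 = -9 + 3*a)
l(r, K) = -2 + 2*r (l(r, K) = 2*(r - 1*1) = 2*(r - 1) = 2*(-1 + r) = -2 + 2*r)
f = 84
f + l(A, H(x(-4))) = 84 + (-2 + 2*18) = 84 + (-2 + 36) = 84 + 34 = 118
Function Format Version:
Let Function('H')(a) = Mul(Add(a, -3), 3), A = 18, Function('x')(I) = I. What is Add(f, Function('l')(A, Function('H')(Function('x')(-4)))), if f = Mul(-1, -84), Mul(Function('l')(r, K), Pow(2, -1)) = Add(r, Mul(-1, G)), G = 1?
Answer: 118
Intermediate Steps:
Function('H')(a) = Add(-9, Mul(3, a)) (Function('H')(a) = Mul(Add(-3, a), 3) = Add(-9, Mul(3, a)))
Function('l')(r, K) = Add(-2, Mul(2, r)) (Function('l')(r, K) = Mul(2, Add(r, Mul(-1, 1))) = Mul(2, Add(r, -1)) = Mul(2, Add(-1, r)) = Add(-2, Mul(2, r)))
f = 84
Add(f, Function('l')(A, Function('H')(Function('x')(-4)))) = Add(84, Add(-2, Mul(2, 18))) = Add(84, Add(-2, 36)) = Add(84, 34) = 118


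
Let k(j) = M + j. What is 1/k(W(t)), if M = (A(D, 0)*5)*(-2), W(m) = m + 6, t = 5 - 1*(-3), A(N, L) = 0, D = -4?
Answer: 1/14 ≈ 0.071429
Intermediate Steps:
t = 8 (t = 5 + 3 = 8)
W(m) = 6 + m
M = 0 (M = (0*5)*(-2) = 0*(-2) = 0)
k(j) = j (k(j) = 0 + j = j)
1/k(W(t)) = 1/(6 + 8) = 1/14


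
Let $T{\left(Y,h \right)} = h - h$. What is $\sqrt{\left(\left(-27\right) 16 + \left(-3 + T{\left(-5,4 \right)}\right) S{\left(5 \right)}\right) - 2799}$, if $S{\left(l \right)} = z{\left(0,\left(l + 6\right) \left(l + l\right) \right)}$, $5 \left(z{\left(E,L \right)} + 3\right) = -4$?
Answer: $\frac{i \sqrt{80490}}{5} \approx 56.742 i$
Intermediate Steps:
$z{\left(E,L \right)} = - \frac{19}{5}$ ($z{\left(E,L \right)} = -3 + \frac{1}{5} \left(-4\right) = -3 - \frac{4}{5} = - \frac{19}{5}$)
$S{\left(l \right)} = - \frac{19}{5}$
$T{\left(Y,h \right)} = 0$
$\sqrt{\left(\left(-27\right) 16 + \left(-3 + T{\left(-5,4 \right)}\right) S{\left(5 \right)}\right) - 2799} = \sqrt{\left(\left(-27\right) 16 + \left(-3 + 0\right) \left(- \frac{19}{5}\right)\right) - 2799} = \sqrt{\left(-432 - - \frac{57}{5}\right) - 2799} = \sqrt{\left(-432 + \frac{57}{5}\right) - 2799} = \sqrt{- \frac{2103}{5} - 2799} = \sqrt{- \frac{16098}{5}} = \frac{i \sqrt{80490}}{5}$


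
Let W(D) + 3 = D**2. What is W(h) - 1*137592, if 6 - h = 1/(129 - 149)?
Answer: -55023359/400 ≈ -1.3756e+5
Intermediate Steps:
h = 121/20 (h = 6 - 1/(129 - 149) = 6 - 1/(-20) = 6 - 1*(-1/20) = 6 + 1/20 = 121/20 ≈ 6.0500)
W(D) = -3 + D**2
W(h) - 1*137592 = (-3 + (121/20)**2) - 1*137592 = (-3 + 14641/400) - 137592 = 13441/400 - 137592 = -55023359/400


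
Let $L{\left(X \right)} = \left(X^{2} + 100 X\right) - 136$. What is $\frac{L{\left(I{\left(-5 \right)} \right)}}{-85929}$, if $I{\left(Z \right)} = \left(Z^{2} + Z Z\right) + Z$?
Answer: $- \frac{6389}{85929} \approx -0.074352$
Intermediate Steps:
$I{\left(Z \right)} = Z + 2 Z^{2}$ ($I{\left(Z \right)} = \left(Z^{2} + Z^{2}\right) + Z = 2 Z^{2} + Z = Z + 2 Z^{2}$)
$L{\left(X \right)} = -136 + X^{2} + 100 X$
$\frac{L{\left(I{\left(-5 \right)} \right)}}{-85929} = \frac{-136 + \left(- 5 \left(1 + 2 \left(-5\right)\right)\right)^{2} + 100 \left(- 5 \left(1 + 2 \left(-5\right)\right)\right)}{-85929} = \left(-136 + \left(- 5 \left(1 - 10\right)\right)^{2} + 100 \left(- 5 \left(1 - 10\right)\right)\right) \left(- \frac{1}{85929}\right) = \left(-136 + \left(\left(-5\right) \left(-9\right)\right)^{2} + 100 \left(\left(-5\right) \left(-9\right)\right)\right) \left(- \frac{1}{85929}\right) = \left(-136 + 45^{2} + 100 \cdot 45\right) \left(- \frac{1}{85929}\right) = \left(-136 + 2025 + 4500\right) \left(- \frac{1}{85929}\right) = 6389 \left(- \frac{1}{85929}\right) = - \frac{6389}{85929}$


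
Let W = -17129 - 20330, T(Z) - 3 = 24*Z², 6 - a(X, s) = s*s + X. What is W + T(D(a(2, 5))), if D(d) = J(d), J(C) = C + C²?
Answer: 4196144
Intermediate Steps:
a(X, s) = 6 - X - s² (a(X, s) = 6 - (s*s + X) = 6 - (s² + X) = 6 - (X + s²) = 6 + (-X - s²) = 6 - X - s²)
D(d) = d*(1 + d)
T(Z) = 3 + 24*Z²
W = -37459
W + T(D(a(2, 5))) = -37459 + (3 + 24*((6 - 1*2 - 1*5²)*(1 + (6 - 1*2 - 1*5²)))²) = -37459 + (3 + 24*((6 - 2 - 1*25)*(1 + (6 - 2 - 1*25)))²) = -37459 + (3 + 24*((6 - 2 - 25)*(1 + (6 - 2 - 25)))²) = -37459 + (3 + 24*(-21*(1 - 21))²) = -37459 + (3 + 24*(-21*(-20))²) = -37459 + (3 + 24*420²) = -37459 + (3 + 24*176400) = -37459 + (3 + 4233600) = -37459 + 4233603 = 4196144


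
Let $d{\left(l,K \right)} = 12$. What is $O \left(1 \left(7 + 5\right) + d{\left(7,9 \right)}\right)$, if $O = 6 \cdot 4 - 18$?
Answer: $144$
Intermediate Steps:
$O = 6$ ($O = 24 - 18 = 6$)
$O \left(1 \left(7 + 5\right) + d{\left(7,9 \right)}\right) = 6 \left(1 \left(7 + 5\right) + 12\right) = 6 \left(1 \cdot 12 + 12\right) = 6 \left(12 + 12\right) = 6 \cdot 24 = 144$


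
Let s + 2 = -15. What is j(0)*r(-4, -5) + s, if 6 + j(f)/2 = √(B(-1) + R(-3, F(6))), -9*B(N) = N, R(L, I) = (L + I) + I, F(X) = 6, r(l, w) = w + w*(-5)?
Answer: -257 + 40*√82/3 ≈ -136.26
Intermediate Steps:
r(l, w) = -4*w (r(l, w) = w - 5*w = -4*w)
s = -17 (s = -2 - 15 = -17)
R(L, I) = L + 2*I (R(L, I) = (I + L) + I = L + 2*I)
B(N) = -N/9
j(f) = -12 + 2*√82/3 (j(f) = -12 + 2*√(-⅑*(-1) + (-3 + 2*6)) = -12 + 2*√(⅑ + (-3 + 12)) = -12 + 2*√(⅑ + 9) = -12 + 2*√(82/9) = -12 + 2*(√82/3) = -12 + 2*√82/3)
j(0)*r(-4, -5) + s = (-12 + 2*√82/3)*(-4*(-5)) - 17 = (-12 + 2*√82/3)*20 - 17 = (-240 + 40*√82/3) - 17 = -257 + 40*√82/3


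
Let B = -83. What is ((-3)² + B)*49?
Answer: -3626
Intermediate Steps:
((-3)² + B)*49 = ((-3)² - 83)*49 = (9 - 83)*49 = -74*49 = -3626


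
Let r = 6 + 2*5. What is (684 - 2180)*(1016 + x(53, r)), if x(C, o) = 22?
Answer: -1552848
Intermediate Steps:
r = 16 (r = 6 + 10 = 16)
(684 - 2180)*(1016 + x(53, r)) = (684 - 2180)*(1016 + 22) = -1496*1038 = -1552848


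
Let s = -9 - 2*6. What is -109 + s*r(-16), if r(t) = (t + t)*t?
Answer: -10861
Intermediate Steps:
s = -21 (s = -9 - 12 = -21)
r(t) = 2*t**2 (r(t) = (2*t)*t = 2*t**2)
-109 + s*r(-16) = -109 - 42*(-16)**2 = -109 - 42*256 = -109 - 21*512 = -109 - 10752 = -10861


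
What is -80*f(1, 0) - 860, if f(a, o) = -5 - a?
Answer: -380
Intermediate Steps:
-80*f(1, 0) - 860 = -80*(-5 - 1*1) - 860 = -80*(-5 - 1) - 860 = -80*(-6) - 860 = 480 - 860 = -380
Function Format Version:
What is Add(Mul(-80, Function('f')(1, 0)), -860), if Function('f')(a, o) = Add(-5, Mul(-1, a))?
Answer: -380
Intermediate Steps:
Add(Mul(-80, Function('f')(1, 0)), -860) = Add(Mul(-80, Add(-5, Mul(-1, 1))), -860) = Add(Mul(-80, Add(-5, -1)), -860) = Add(Mul(-80, -6), -860) = Add(480, -860) = -380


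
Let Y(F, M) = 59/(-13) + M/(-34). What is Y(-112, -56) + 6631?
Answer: 1464812/221 ≈ 6628.1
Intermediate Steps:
Y(F, M) = -59/13 - M/34 (Y(F, M) = 59*(-1/13) + M*(-1/34) = -59/13 - M/34)
Y(-112, -56) + 6631 = (-59/13 - 1/34*(-56)) + 6631 = (-59/13 + 28/17) + 6631 = -639/221 + 6631 = 1464812/221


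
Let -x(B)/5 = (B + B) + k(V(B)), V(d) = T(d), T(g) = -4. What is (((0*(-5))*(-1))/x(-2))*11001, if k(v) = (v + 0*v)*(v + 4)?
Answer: 0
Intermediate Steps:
V(d) = -4
k(v) = v*(4 + v) (k(v) = (v + 0)*(4 + v) = v*(4 + v))
x(B) = -10*B (x(B) = -5*((B + B) - 4*(4 - 4)) = -5*(2*B - 4*0) = -5*(2*B + 0) = -10*B)
(((0*(-5))*(-1))/x(-2))*11001 = (((0*(-5))*(-1))/((-10*(-2))))*11001 = ((0*(-1))/20)*11001 = (0*(1/20))*11001 = 0*11001 = 0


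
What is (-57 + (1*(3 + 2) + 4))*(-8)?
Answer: 384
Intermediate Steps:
(-57 + (1*(3 + 2) + 4))*(-8) = (-57 + (1*5 + 4))*(-8) = (-57 + (5 + 4))*(-8) = (-57 + 9)*(-8) = -48*(-8) = 384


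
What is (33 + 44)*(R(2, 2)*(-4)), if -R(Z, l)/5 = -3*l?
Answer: -9240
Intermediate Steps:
R(Z, l) = 15*l (R(Z, l) = -(-15)*l = 15*l)
(33 + 44)*(R(2, 2)*(-4)) = (33 + 44)*((15*2)*(-4)) = 77*(30*(-4)) = 77*(-120) = -9240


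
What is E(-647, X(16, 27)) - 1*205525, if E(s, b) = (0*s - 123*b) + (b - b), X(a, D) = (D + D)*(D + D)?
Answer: -564193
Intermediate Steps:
X(a, D) = 4*D² (X(a, D) = (2*D)*(2*D) = 4*D²)
E(s, b) = -123*b (E(s, b) = (0 - 123*b) + 0 = -123*b + 0 = -123*b)
E(-647, X(16, 27)) - 1*205525 = -492*27² - 1*205525 = -492*729 - 205525 = -123*2916 - 205525 = -358668 - 205525 = -564193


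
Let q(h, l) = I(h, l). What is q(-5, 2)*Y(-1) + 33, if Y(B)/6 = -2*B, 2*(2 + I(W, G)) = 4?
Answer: 33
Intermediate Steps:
I(W, G) = 0 (I(W, G) = -2 + (½)*4 = -2 + 2 = 0)
q(h, l) = 0
Y(B) = -12*B (Y(B) = 6*(-2*B) = -12*B)
q(-5, 2)*Y(-1) + 33 = 0*(-12*(-1)) + 33 = 0*12 + 33 = 0 + 33 = 33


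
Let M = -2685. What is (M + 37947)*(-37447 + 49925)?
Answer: 439999236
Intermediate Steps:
(M + 37947)*(-37447 + 49925) = (-2685 + 37947)*(-37447 + 49925) = 35262*12478 = 439999236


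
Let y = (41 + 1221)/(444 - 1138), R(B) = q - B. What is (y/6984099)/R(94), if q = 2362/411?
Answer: 86447/29301517302672 ≈ 2.9503e-9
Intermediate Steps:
q = 2362/411 (q = 2362*(1/411) = 2362/411 ≈ 5.7470)
R(B) = 2362/411 - B
y = -631/347 (y = 1262/(-694) = -1/694*1262 = -631/347 ≈ -1.8184)
(y/6984099)/R(94) = (-631/347/6984099)/(2362/411 - 1*94) = (-631/347*1/6984099)/(2362/411 - 94) = -631/(2423482353*(-36272/411)) = -631/2423482353*(-411/36272) = 86447/29301517302672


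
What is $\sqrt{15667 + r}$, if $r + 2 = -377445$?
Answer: $2 i \sqrt{90445} \approx 601.48 i$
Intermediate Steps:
$r = -377447$ ($r = -2 - 377445 = -377447$)
$\sqrt{15667 + r} = \sqrt{15667 - 377447} = \sqrt{-361780} = 2 i \sqrt{90445}$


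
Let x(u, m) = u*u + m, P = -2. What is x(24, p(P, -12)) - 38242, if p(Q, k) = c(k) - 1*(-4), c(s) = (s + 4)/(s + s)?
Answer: -112985/3 ≈ -37662.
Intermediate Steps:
c(s) = (4 + s)/(2*s) (c(s) = (4 + s)/((2*s)) = (4 + s)*(1/(2*s)) = (4 + s)/(2*s))
p(Q, k) = 4 + (4 + k)/(2*k) (p(Q, k) = (4 + k)/(2*k) - 1*(-4) = (4 + k)/(2*k) + 4 = 4 + (4 + k)/(2*k))
x(u, m) = m + u² (x(u, m) = u² + m = m + u²)
x(24, p(P, -12)) - 38242 = ((9/2 + 2/(-12)) + 24²) - 38242 = ((9/2 + 2*(-1/12)) + 576) - 38242 = ((9/2 - ⅙) + 576) - 38242 = (13/3 + 576) - 38242 = 1741/3 - 38242 = -112985/3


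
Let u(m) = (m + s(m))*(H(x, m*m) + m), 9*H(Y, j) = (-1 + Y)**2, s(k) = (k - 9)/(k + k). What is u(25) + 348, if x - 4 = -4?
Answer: 73786/75 ≈ 983.81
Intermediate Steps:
s(k) = (-9 + k)/(2*k) (s(k) = (-9 + k)/((2*k)) = (-9 + k)*(1/(2*k)) = (-9 + k)/(2*k))
x = 0 (x = 4 - 4 = 0)
H(Y, j) = (-1 + Y)**2/9
u(m) = (1/9 + m)*(m + (-9 + m)/(2*m)) (u(m) = (m + (-9 + m)/(2*m))*((-1 + 0)**2/9 + m) = (m + (-9 + m)/(2*m))*((1/9)*(-1)**2 + m) = (m + (-9 + m)/(2*m))*((1/9)*1 + m) = (m + (-9 + m)/(2*m))*(1/9 + m) = (1/9 + m)*(m + (-9 + m)/(2*m)))
u(25) + 348 = (-40/9 + 25**2 - 1/2/25 + (11/18)*25) + 348 = (-40/9 + 625 - 1/2*1/25 + 275/18) + 348 = (-40/9 + 625 - 1/50 + 275/18) + 348 = 47686/75 + 348 = 73786/75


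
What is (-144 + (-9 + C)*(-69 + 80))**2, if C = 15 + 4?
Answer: 1156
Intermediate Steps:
C = 19
(-144 + (-9 + C)*(-69 + 80))**2 = (-144 + (-9 + 19)*(-69 + 80))**2 = (-144 + 10*11)**2 = (-144 + 110)**2 = (-34)**2 = 1156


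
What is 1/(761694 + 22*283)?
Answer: 1/767920 ≈ 1.3022e-6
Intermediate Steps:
1/(761694 + 22*283) = 1/(761694 + 6226) = 1/767920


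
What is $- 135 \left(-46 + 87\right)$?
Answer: $-5535$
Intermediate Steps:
$- 135 \left(-46 + 87\right) = \left(-135\right) 41 = -5535$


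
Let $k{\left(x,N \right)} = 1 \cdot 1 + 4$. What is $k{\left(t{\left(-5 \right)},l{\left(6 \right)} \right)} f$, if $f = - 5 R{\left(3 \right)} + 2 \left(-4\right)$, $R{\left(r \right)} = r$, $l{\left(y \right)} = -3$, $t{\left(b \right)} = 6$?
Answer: $-115$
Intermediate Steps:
$k{\left(x,N \right)} = 5$ ($k{\left(x,N \right)} = 1 + 4 = 5$)
$f = -23$ ($f = \left(-5\right) 3 + 2 \left(-4\right) = -15 - 8 = -23$)
$k{\left(t{\left(-5 \right)},l{\left(6 \right)} \right)} f = 5 \left(-23\right) = -115$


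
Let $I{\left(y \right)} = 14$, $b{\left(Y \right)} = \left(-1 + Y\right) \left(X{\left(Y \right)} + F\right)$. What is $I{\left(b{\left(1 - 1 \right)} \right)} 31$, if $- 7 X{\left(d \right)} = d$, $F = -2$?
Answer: $434$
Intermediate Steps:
$X{\left(d \right)} = - \frac{d}{7}$
$b{\left(Y \right)} = \left(-1 + Y\right) \left(-2 - \frac{Y}{7}\right)$ ($b{\left(Y \right)} = \left(-1 + Y\right) \left(- \frac{Y}{7} - 2\right) = \left(-1 + Y\right) \left(-2 - \frac{Y}{7}\right)$)
$I{\left(b{\left(1 - 1 \right)} \right)} 31 = 14 \cdot 31 = 434$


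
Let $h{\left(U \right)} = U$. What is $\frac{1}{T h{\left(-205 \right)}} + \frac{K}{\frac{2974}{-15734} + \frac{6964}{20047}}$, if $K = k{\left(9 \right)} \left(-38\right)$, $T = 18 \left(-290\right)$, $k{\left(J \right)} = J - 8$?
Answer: $- \frac{337530403495279}{1406668922100} \approx -239.95$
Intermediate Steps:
$k{\left(J \right)} = -8 + J$ ($k{\left(J \right)} = J - 8 = -8 + J$)
$T = -5220$
$K = -38$ ($K = \left(-8 + 9\right) \left(-38\right) = 1 \left(-38\right) = -38$)
$\frac{1}{T h{\left(-205 \right)}} + \frac{K}{\frac{2974}{-15734} + \frac{6964}{20047}} = \frac{1}{\left(-5220\right) \left(-205\right)} - \frac{38}{\frac{2974}{-15734} + \frac{6964}{20047}} = \left(- \frac{1}{5220}\right) \left(- \frac{1}{205}\right) - \frac{38}{2974 \left(- \frac{1}{15734}\right) + 6964 \cdot \frac{1}{20047}} = \frac{1}{1070100} - \frac{38}{- \frac{1487}{7867} + \frac{6964}{20047}} = \frac{1}{1070100} - \frac{38}{\frac{24975899}{157709749}} = \frac{1}{1070100} - \frac{315419498}{1314521} = - \frac{337530403495279}{1406668922100}$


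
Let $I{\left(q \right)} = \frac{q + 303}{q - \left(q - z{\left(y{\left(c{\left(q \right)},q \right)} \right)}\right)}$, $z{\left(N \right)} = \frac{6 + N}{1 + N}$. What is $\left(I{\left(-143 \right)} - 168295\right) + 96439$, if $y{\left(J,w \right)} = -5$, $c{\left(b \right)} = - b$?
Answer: $-72496$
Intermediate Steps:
$z{\left(N \right)} = \frac{6 + N}{1 + N}$
$I{\left(q \right)} = -1212 - 4 q$ ($I{\left(q \right)} = \frac{q + 303}{q - \left(q - \frac{6 - 5}{1 - 5}\right)} = \frac{303 + q}{q - \left(q - \frac{1}{-4} \cdot 1\right)} = \frac{303 + q}{q - \left(\frac{1}{4} + q\right)} = \frac{303 + q}{- \frac{1}{4}} = \left(303 + q\right) \left(-4\right) = -1212 - 4 q$)
$\left(I{\left(-143 \right)} - 168295\right) + 96439 = \left(\left(-1212 - -572\right) - 168295\right) + 96439 = \left(\left(-1212 + 572\right) - 168295\right) + 96439 = \left(-640 - 168295\right) + 96439 = -168935 + 96439 = -72496$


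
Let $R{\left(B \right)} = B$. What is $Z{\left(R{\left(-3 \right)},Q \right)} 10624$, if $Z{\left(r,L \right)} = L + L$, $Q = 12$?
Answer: $254976$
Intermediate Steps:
$Z{\left(r,L \right)} = 2 L$
$Z{\left(R{\left(-3 \right)},Q \right)} 10624 = 2 \cdot 12 \cdot 10624 = 24 \cdot 10624 = 254976$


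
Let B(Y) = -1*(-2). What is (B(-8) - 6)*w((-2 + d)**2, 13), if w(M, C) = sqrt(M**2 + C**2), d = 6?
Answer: -20*sqrt(17) ≈ -82.462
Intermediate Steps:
B(Y) = 2
w(M, C) = sqrt(C**2 + M**2)
(B(-8) - 6)*w((-2 + d)**2, 13) = (2 - 6)*sqrt(13**2 + ((-2 + 6)**2)**2) = -4*sqrt(169 + (4**2)**2) = -4*sqrt(169 + 16**2) = -4*sqrt(169 + 256) = -20*sqrt(17)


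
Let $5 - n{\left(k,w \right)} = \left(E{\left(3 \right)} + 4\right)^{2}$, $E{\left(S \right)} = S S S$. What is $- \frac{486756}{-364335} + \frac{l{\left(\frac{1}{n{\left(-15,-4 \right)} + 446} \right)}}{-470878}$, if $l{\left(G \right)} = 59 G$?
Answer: $\frac{7792892953163}{5832949428420} \approx 1.336$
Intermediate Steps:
$E{\left(S \right)} = S^{3}$ ($E{\left(S \right)} = S^{2} S = S^{3}$)
$n{\left(k,w \right)} = -956$ ($n{\left(k,w \right)} = 5 - \left(3^{3} + 4\right)^{2} = 5 - \left(27 + 4\right)^{2} = 5 - 31^{2} = 5 - 961 = -956$)
$- \frac{486756}{-364335} + \frac{l{\left(\frac{1}{n{\left(-15,-4 \right)} + 446} \right)}}{-470878} = - \frac{486756}{-364335} + \frac{59 \frac{1}{-956 + 446}}{-470878} = \left(-486756\right) \left(- \frac{1}{364335}\right) + \frac{59}{-510} \left(- \frac{1}{470878}\right) = \frac{162252}{121445} + 59 \left(- \frac{1}{510}\right) \left(- \frac{1}{470878}\right) = \frac{162252}{121445} - - \frac{59}{240147780} = \frac{162252}{121445} + \frac{59}{240147780} = \frac{7792892953163}{5832949428420}$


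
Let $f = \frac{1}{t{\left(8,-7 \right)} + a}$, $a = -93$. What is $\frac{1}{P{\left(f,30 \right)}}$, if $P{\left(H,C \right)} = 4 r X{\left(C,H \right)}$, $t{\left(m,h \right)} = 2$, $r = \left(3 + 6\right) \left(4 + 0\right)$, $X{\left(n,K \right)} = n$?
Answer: $\frac{1}{4320} \approx 0.00023148$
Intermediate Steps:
$r = 36$ ($r = 9 \cdot 4 = 36$)
$f = - \frac{1}{91}$ ($f = \frac{1}{2 - 93} = \frac{1}{-91} = - \frac{1}{91} \approx -0.010989$)
$P{\left(H,C \right)} = 144 C$ ($P{\left(H,C \right)} = 4 \cdot 36 C = 144 C$)
$\frac{1}{P{\left(f,30 \right)}} = \frac{1}{144 \cdot 30} = \frac{1}{4320}$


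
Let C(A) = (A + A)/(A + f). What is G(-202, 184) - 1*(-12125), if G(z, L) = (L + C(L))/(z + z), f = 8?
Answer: 58779769/4848 ≈ 12125.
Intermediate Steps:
C(A) = 2*A/(8 + A) (C(A) = (A + A)/(A + 8) = (2*A)/(8 + A) = 2*A/(8 + A))
G(z, L) = (L + 2*L/(8 + L))/(2*z) (G(z, L) = (L + 2*L/(8 + L))/(z + z) = (L + 2*L/(8 + L))/((2*z)) = (L + 2*L/(8 + L))*(1/(2*z)) = (L + 2*L/(8 + L))/(2*z))
G(-202, 184) - 1*(-12125) = (½)*184*(10 + 184)/(-202*(8 + 184)) - 1*(-12125) = (½)*184*(-1/202)*194/192 + 12125 = (½)*184*(-1/202)*(1/192)*194 + 12125 = -2231/4848 + 12125 = 58779769/4848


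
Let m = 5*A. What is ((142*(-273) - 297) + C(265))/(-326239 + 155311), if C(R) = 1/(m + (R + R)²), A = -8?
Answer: 10971234179/48006838080 ≈ 0.22853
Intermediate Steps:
m = -40 (m = 5*(-8) = -40)
C(R) = 1/(-40 + 4*R²) (C(R) = 1/(-40 + (R + R)²) = 1/(-40 + (2*R)²) = 1/(-40 + 4*R²))
((142*(-273) - 297) + C(265))/(-326239 + 155311) = ((142*(-273) - 297) + 1/(4*(-10 + 265²)))/(-326239 + 155311) = ((-38766 - 297) + 1/(4*(-10 + 70225)))/(-170928) = (-39063 + (¼)/70215)*(-1/170928) = (-39063 + (¼)*(1/70215))*(-1/170928) = (-39063 + 1/280860)*(-1/170928) = -10971234179/280860*(-1/170928) = 10971234179/48006838080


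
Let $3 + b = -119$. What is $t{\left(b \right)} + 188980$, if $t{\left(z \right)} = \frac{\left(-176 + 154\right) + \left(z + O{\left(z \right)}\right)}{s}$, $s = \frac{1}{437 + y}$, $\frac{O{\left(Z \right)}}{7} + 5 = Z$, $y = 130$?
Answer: $-396731$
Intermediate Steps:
$O{\left(Z \right)} = -35 + 7 Z$
$s = \frac{1}{567}$ ($s = \frac{1}{437 + 130} = \frac{1}{567} \approx 0.0017637$)
$b = -122$ ($b = -3 - 119 = -122$)
$t{\left(z \right)} = -32319 + 4536 z$ ($t{\left(z \right)} = \left(\left(-176 + 154\right) + \left(z + \left(-35 + 7 z\right)\right)\right) \frac{1}{\frac{1}{567}} = \left(-22 + \left(-35 + 8 z\right)\right) 567 = \left(-57 + 8 z\right) 567 = -32319 + 4536 z$)
$t{\left(b \right)} + 188980 = \left(-32319 + 4536 \left(-122\right)\right) + 188980 = \left(-32319 - 553392\right) + 188980 = -585711 + 188980 = -396731$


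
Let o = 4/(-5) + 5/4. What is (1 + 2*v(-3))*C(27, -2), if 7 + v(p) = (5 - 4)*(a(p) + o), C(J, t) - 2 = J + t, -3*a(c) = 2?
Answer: -3627/10 ≈ -362.70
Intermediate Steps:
o = 9/20 (o = 4*(-⅕) + 5*(¼) = -⅘ + 5/4 = 9/20 ≈ 0.45000)
a(c) = -⅔ (a(c) = -⅓*2 = -⅔)
C(J, t) = 2 + J + t (C(J, t) = 2 + (J + t) = 2 + J + t)
v(p) = -433/60 (v(p) = -7 + (5 - 4)*(-⅔ + 9/20) = -7 + 1*(-13/60) = -7 - 13/60 = -433/60)
(1 + 2*v(-3))*C(27, -2) = (1 + 2*(-433/60))*(2 + 27 - 2) = (1 - 433/30)*27 = -403/30*27 = -3627/10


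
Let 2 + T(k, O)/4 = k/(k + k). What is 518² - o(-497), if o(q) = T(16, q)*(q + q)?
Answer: 262360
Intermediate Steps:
T(k, O) = -6 (T(k, O) = -8 + 4*(k/(k + k)) = -8 + 4*(k/((2*k))) = -8 + 4*(k*(1/(2*k))) = -8 + 4*(½) = -8 + 2 = -6)
o(q) = -12*q (o(q) = -6*(q + q) = -12*q)
518² - o(-497) = 518² - (-12)*(-497) = 268324 - 1*5964 = 268324 - 5964 = 262360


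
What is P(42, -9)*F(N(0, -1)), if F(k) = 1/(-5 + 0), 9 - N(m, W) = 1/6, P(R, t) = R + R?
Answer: -84/5 ≈ -16.800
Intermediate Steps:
P(R, t) = 2*R
N(m, W) = 53/6 (N(m, W) = 9 - 1/6 = 53/6)
F(k) = -1/5 (F(k) = 1/(-5) = -1/5)
P(42, -9)*F(N(0, -1)) = (2*42)*(-1/5) = 84*(-1/5) = -84/5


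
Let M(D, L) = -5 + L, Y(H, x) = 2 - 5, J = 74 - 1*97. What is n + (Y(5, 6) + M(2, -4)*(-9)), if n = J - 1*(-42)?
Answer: 97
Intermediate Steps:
J = -23 (J = 74 - 97 = -23)
Y(H, x) = -3
n = 19 (n = -23 - 1*(-42) = -23 + 42 = 19)
n + (Y(5, 6) + M(2, -4)*(-9)) = 19 + (-3 + (-5 - 4)*(-9)) = 19 + (-3 - 9*(-9)) = 19 + (-3 + 81) = 19 + 78 = 97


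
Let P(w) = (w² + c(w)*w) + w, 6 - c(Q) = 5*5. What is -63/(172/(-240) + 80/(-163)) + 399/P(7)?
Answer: 872061/18557 ≈ 46.994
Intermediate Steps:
c(Q) = -19 (c(Q) = 6 - 5*5 = 6 - 1*25 = 6 - 25 = -19)
P(w) = w² - 18*w (P(w) = (w² - 19*w) + w = w² - 18*w)
-63/(172/(-240) + 80/(-163)) + 399/P(7) = -63/(172/(-240) + 80/(-163)) + 399/((7*(-18 + 7))) = -63/(172*(-1/240) + 80*(-1/163)) + 399/((7*(-11))) = -63/(-43/60 - 80/163) + 399/(-77) = -63/(-11809/9780) + 399*(-1/77) = -63*(-9780/11809) - 57/11 = 88020/1687 - 57/11 = 872061/18557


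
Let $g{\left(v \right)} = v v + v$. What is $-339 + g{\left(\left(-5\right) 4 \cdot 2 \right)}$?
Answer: $1221$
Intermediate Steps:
$g{\left(v \right)} = v + v^{2}$ ($g{\left(v \right)} = v^{2} + v = v + v^{2}$)
$-339 + g{\left(\left(-5\right) 4 \cdot 2 \right)} = -339 + \left(-5\right) 4 \cdot 2 \left(1 + \left(-5\right) 4 \cdot 2\right) = -339 + \left(-20\right) 2 \left(1 - 40\right) = -339 - 40 \left(1 - 40\right) = -339 - -1560 = -339 + 1560 = 1221$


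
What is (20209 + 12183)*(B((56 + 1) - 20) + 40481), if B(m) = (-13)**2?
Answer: 1316734800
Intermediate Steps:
B(m) = 169
(20209 + 12183)*(B((56 + 1) - 20) + 40481) = (20209 + 12183)*(169 + 40481) = 32392*40650 = 1316734800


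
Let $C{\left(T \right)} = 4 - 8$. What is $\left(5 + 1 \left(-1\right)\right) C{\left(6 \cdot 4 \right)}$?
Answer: $-16$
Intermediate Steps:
$C{\left(T \right)} = -4$
$\left(5 + 1 \left(-1\right)\right) C{\left(6 \cdot 4 \right)} = \left(5 + 1 \left(-1\right)\right) \left(-4\right) = \left(5 - 1\right) \left(-4\right) = 4 \left(-4\right) = -16$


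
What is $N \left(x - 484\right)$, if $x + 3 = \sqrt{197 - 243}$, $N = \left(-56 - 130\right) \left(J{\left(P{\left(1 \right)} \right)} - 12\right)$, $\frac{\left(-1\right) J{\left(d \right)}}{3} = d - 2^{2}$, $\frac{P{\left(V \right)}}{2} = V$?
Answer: $-543492 + 1116 i \sqrt{46} \approx -5.4349 \cdot 10^{5} + 7569.1 i$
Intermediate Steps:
$P{\left(V \right)} = 2 V$
$J{\left(d \right)} = 12 - 3 d$ ($J{\left(d \right)} = - 3 \left(d - 2^{2}\right) = - 3 \left(d - 4\right) = - 3 \left(-4 + d\right) = 12 - 3 d$)
$N = 1116$ ($N = \left(-56 - 130\right) \left(\left(12 - 3 \cdot 2 \cdot 1\right) - 12\right) = - 186 \left(\left(12 - 6\right) - 12\right) = - 186 \left(6 - 12\right) = \left(-186\right) \left(-6\right) = 1116$)
$x = -3 + i \sqrt{46}$ ($x = -3 + \sqrt{197 - 243} = -3 + \sqrt{-46} = -3 + i \sqrt{46} \approx -3.0 + 6.7823 i$)
$N \left(x - 484\right) = 1116 \left(\left(-3 + i \sqrt{46}\right) - 484\right) = 1116 \left(-487 + i \sqrt{46}\right) = -543492 + 1116 i \sqrt{46}$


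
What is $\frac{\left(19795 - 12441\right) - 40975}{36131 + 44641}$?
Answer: $- \frac{11207}{26924} \approx -0.41625$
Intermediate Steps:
$\frac{\left(19795 - 12441\right) - 40975}{36131 + 44641} = \frac{7354 - 40975}{80772} = \left(-33621\right) \frac{1}{80772} = - \frac{11207}{26924}$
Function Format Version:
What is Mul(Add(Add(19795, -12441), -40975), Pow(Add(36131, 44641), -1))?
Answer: Rational(-11207, 26924) ≈ -0.41625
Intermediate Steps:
Mul(Add(Add(19795, -12441), -40975), Pow(Add(36131, 44641), -1)) = Mul(Add(7354, -40975), Pow(80772, -1)) = Mul(-33621, Rational(1, 80772)) = Rational(-11207, 26924)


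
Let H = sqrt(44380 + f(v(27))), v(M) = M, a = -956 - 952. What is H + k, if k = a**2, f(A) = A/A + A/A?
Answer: 3640464 + sqrt(44382) ≈ 3.6407e+6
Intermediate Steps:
a = -1908
f(A) = 2 (f(A) = 1 + 1 = 2)
H = sqrt(44382) (H = sqrt(44380 + 2) = sqrt(44382) ≈ 210.67)
k = 3640464 (k = (-1908)**2 = 3640464)
H + k = sqrt(44382) + 3640464 = 3640464 + sqrt(44382)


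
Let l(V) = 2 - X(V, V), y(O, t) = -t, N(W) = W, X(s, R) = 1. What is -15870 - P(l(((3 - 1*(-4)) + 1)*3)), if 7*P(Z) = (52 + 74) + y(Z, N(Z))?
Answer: -111215/7 ≈ -15888.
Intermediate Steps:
l(V) = 1 (l(V) = 2 - 1*1 = 2 - 1 = 1)
P(Z) = 18 - Z/7 (P(Z) = ((52 + 74) - Z)/7 = (126 - Z)/7 = 18 - Z/7)
-15870 - P(l(((3 - 1*(-4)) + 1)*3)) = -15870 - (18 - 1/7*1) = -15870 - (18 - 1/7) = -15870 - 1*125/7 = -15870 - 125/7 = -111215/7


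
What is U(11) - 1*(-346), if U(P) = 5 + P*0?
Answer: 351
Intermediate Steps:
U(P) = 5 (U(P) = 5 + 0 = 5)
U(11) - 1*(-346) = 5 - 1*(-346) = 5 + 346 = 351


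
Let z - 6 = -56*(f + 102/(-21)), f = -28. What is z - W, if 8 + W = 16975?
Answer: -15121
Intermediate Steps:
W = 16967 (W = -8 + 16975 = 16967)
z = 1846 (z = 6 - 56*(-28 + 102/(-21)) = 6 - 56*(-28 + 102*(-1/21)) = 6 - 56*(-28 - 34/7) = 6 - 56*(-230/7) = 6 + 1840 = 1846)
z - W = 1846 - 1*16967 = 1846 - 16967 = -15121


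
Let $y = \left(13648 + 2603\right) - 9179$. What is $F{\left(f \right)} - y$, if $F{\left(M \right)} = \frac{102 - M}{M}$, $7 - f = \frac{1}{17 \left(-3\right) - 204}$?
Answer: $- \frac{6303184}{893} \approx -7058.4$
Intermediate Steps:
$f = \frac{1786}{255}$ ($f = 7 - \frac{1}{17 \left(-3\right) - 204} = 7 - \frac{1}{-51 - 204} = 7 - \frac{1}{-255} = 7 - - \frac{1}{255} = 7 + \frac{1}{255} = \frac{1786}{255} \approx 7.0039$)
$F{\left(M \right)} = \frac{102 - M}{M}$
$y = 7072$ ($y = 16251 - 9179 = 7072$)
$F{\left(f \right)} - y = \frac{102 - \frac{1786}{255}}{\frac{1786}{255}} - 7072 = \frac{255 \left(102 - \frac{1786}{255}\right)}{1786} - 7072 = \frac{255}{1786} \cdot \frac{24224}{255} - 7072 = \frac{12112}{893} - 7072 = - \frac{6303184}{893}$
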